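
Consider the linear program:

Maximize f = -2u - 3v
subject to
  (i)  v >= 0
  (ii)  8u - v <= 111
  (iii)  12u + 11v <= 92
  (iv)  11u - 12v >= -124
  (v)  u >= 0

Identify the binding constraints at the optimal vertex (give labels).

(i) and (v)

Extreme points and f = -2u - 3v:
  (23/3, 0) → f = -46/3
  (0, 0) → f = 0
  (0, 92/11) → f = -276/11

The maximum is at (0, 0). Substituting into each constraint, equality holds for (i) and (v); the remaining constraints have slack.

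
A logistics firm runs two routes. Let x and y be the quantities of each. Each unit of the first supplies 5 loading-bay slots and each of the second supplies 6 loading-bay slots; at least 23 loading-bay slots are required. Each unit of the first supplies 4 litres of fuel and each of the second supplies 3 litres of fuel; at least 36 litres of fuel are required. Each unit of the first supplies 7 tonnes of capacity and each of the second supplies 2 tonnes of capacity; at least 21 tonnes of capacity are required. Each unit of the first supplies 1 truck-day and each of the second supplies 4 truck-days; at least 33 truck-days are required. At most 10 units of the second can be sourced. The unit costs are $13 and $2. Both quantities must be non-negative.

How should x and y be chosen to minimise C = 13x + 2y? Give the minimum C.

Vertices and C = 13x + 2y:
  (33, 0) → C = 429
  (45/13, 96/13) → C = 777/13
  (3/2, 10) → C = 79/2
The feasible region is unbounded (it extends along (1, 0)), but C strictly increases along every unbounded feasible direction, so there is no improving ray and the minimum is attained at a vertex.

The optimum lies where 4x + 3y = 36 and y = 10.
Solving simultaneously gives x = 3/2, y = 10.

x = 3/2, y = 10, minimum C = 79/2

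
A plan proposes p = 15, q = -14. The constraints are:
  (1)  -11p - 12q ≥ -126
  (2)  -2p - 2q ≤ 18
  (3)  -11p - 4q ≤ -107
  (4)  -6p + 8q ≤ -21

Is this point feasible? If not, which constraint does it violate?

feasible

(1): 3 ≥ -126 ✓
(2): -2 ≤ 18 ✓
(3): -109 ≤ -107 ✓
(4): -202 ≤ -21 ✓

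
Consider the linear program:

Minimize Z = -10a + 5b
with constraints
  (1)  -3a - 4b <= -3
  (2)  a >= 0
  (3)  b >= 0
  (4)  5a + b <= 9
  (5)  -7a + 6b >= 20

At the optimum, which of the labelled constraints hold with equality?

(4) and (5)

Feasible corners and Z = -10a + 5b:
  (0, 9) → Z = 45
  (0, 10/3) → Z = 50/3
  (34/37, 163/37) → Z = 475/37

The minimum is at (34/37, 163/37). Substituting into each constraint, equality holds for (4) and (5); the remaining constraints have slack.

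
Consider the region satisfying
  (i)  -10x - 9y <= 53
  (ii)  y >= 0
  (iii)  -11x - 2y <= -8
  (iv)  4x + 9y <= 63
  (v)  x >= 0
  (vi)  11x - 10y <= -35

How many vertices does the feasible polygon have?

4

The feasible vertices (each the meet of two boundaries and inside every other half-plane) are:
  (0, 4)
  (5/66, 43/12)
  (0, 7)
  (315/139, 833/139)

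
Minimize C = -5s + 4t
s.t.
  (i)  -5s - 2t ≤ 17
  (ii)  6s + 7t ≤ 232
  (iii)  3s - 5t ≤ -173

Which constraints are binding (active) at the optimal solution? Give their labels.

(ii) and (iii)

Vertices and C = -5s + 4t:
  (-583/23, 1262/23) → C = 7963/23
  (-431/31, 814/31) → C = 5411/31
  (-1, 34) → C = 141

The minimum is at (-1, 34). Substituting into each constraint, equality holds for (ii) and (iii); the remaining constraints have slack.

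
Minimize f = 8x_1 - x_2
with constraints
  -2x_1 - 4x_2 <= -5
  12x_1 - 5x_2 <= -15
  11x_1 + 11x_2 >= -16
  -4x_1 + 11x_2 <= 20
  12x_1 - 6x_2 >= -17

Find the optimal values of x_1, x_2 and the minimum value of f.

x_1 = -19/30, x_2 = 47/30, minimum f = -199/30

Corner points and f = 8x_1 - x_2:
  (-35/58, 45/29) → f = -185/29
  (-19/30, 47/30) → f = -199/30
  (-65/112, 45/28) → f = -25/4
  (-67/108, 43/27) → f = -59/9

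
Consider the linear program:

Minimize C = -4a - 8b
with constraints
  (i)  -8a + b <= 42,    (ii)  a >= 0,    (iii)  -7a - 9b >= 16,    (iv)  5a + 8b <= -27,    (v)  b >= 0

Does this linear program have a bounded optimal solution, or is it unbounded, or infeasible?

infeasible

The boundaries a = 0 and 5a + 8b = -27 meet at (0, -27/8), but that point violates b ≥ 0. Every candidate vertex is excluded by some other constraint, so the feasible region is empty.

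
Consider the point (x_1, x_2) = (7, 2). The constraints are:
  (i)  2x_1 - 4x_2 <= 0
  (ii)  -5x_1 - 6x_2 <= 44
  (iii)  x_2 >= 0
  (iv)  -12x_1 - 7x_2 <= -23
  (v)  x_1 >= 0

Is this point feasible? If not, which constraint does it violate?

Constraint (i): 2x_1 - 4x_2 = 6, which is not ≤ 0. All other constraints are satisfied.

not feasible — violates (i)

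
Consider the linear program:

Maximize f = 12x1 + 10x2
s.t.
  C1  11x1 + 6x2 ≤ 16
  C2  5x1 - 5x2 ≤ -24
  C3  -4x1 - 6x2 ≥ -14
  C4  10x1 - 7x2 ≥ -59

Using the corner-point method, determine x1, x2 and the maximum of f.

Corner points and f = 12x1 + 10x2:
  (-37/25, 83/25) → f = 386/25
  (-127/15, -11/3) → f = -2074/15
  (-32/11, 47/11) → f = 86/11

x1 = -37/25, x2 = 83/25, maximum f = 386/25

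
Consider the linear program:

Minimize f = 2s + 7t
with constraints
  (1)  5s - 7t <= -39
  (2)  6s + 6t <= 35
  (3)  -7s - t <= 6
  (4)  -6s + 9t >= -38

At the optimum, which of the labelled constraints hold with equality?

Extreme points and f = 2s + 7t:
  (11/72, 409/72) → f = 2885/72
  (-3/2, 9/2) → f = 57/2
  (-71/36, 281/36) → f = 1825/36

The minimum is at (-3/2, 9/2). Substituting into each constraint, equality holds for (1) and (3); the remaining constraints have slack.

(1) and (3)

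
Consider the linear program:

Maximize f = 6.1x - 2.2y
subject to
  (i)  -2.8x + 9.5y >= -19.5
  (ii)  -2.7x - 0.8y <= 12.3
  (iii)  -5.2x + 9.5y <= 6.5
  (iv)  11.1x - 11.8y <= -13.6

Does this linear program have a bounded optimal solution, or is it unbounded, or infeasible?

Feasible corners and f = 6.1x - 2.2y:
  (-12205/2981, -4641/2981) → f = -642403/29810
  (-7801/2037, -3327/1358) → f = -36607/2037
  (-5250/4409, 143/4409) → f = -161698/22045
The feasible region has finitely many vertices and no improving ray; the maximum is -161698/22045 at (-5250/4409, 143/4409).

bounded optimum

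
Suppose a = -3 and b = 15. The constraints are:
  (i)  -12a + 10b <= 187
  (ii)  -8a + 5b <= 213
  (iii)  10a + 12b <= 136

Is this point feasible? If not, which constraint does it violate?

not feasible — violates (iii)

Constraint (iii): 10a + 12b = 150, which is not ≤ 136. All other constraints are satisfied.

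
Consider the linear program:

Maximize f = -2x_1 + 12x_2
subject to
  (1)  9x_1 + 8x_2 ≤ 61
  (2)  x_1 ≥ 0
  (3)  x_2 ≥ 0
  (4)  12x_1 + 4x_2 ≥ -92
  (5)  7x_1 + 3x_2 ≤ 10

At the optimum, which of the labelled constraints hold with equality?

(2) and (5)

Corner points and f = -2x_1 + 12x_2:
  (0, 0) → f = 0
  (0, 10/3) → f = 40
  (10/7, 0) → f = -20/7

The maximum is at (0, 10/3). Substituting into each constraint, equality holds for (2) and (5); the remaining constraints have slack.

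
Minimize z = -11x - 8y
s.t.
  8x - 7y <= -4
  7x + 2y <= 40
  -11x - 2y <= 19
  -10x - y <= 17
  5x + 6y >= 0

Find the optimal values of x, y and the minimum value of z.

x = -74/13, y = 519/13, minimum z = -3338/13

Vertices and z = -11x - 8y:
  (272/65, 348/65) → z = -5776/65
  (-24/83, 20/83) → z = 104/83
  (-74/13, 519/13) → z = -3338/13
  (-102/55, 17/11) → z = 442/55

The binding constraints are 7x + 2y = 40 and -10x - y = 17.
Solving simultaneously gives x = -74/13, y = 519/13.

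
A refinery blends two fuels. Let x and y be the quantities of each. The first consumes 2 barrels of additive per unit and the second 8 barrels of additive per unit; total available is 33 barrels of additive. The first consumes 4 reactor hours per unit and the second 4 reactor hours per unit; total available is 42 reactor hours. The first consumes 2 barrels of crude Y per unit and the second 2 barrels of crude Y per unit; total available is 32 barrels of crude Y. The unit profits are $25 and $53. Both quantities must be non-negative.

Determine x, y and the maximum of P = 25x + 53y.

Extreme points and P = 25x + 53y:
  (0, 0) → P = 0
  (0, 33/8) → P = 1749/8
  (21/2, 0) → P = 525/2
  (17/2, 2) → P = 637/2

The optimum lies where 2x + 8y = 33 and 4x + 4y = 42.
Solving simultaneously gives x = 17/2, y = 2.

x = 17/2, y = 2, maximum P = 637/2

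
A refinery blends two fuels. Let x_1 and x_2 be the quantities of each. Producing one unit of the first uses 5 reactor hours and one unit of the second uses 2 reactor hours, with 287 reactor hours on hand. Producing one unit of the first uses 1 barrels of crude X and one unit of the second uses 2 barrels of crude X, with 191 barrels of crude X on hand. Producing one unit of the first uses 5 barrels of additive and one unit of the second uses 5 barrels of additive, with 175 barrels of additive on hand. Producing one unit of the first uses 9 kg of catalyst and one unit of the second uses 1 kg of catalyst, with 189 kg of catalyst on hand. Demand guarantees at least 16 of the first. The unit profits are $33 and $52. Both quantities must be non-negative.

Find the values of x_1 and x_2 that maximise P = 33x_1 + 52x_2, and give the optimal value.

x_1 = 16, x_2 = 19, maximum P = 1516

Corner points and P = 33x_1 + 52x_2:
  (21, 0) → P = 693
  (16, 0) → P = 528
  (77/4, 63/4) → P = 5817/4
  (16, 19) → P = 1516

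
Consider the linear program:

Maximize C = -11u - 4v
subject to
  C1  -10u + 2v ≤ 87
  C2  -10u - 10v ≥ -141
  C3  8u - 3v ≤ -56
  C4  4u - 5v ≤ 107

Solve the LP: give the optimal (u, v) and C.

Vertices and C = -11u - 4v:
  (-49/10, 19) → C = -221/10
  (-149/14, -68/7) → C = 2183/14
  (-137/110, 844/55) → C = -1049/22

The binding constraints are -10u + 2v = 87 and 8u - 3v = -56.
Solving simultaneously gives u = -149/14, v = -68/7.

u = -149/14, v = -68/7, maximum C = 2183/14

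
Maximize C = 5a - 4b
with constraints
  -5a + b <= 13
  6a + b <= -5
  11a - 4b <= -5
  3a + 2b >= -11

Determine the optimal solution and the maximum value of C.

a = -27/17, b = -53/17, maximum C = 77/17

Vertices and C = 5a - 4b:
  (-18/11, 53/11) → C = -302/11
  (-37/13, -16/13) → C = -121/13
  (-5/7, -5/7) → C = -5/7
  (-27/17, -53/17) → C = 77/17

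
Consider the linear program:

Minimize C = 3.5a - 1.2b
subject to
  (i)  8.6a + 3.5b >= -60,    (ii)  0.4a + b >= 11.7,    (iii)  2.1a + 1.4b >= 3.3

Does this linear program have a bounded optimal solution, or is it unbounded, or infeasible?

From the feasible point (-1365/67, 15438/469), moving in the direction (-3.5, 8.6) keeps every constraint satisfied while C decreases without bound.

unbounded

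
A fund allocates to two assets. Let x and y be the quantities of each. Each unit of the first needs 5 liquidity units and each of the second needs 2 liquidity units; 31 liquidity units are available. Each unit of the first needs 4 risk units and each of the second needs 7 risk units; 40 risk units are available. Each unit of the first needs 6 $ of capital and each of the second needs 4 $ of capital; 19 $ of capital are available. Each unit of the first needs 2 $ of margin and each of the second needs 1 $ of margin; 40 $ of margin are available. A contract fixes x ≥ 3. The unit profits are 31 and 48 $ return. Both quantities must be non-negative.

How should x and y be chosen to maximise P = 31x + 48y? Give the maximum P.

x = 3, y = 1/4, maximum P = 105

Feasible corners and P = 31x + 48y:
  (19/6, 0) → P = 589/6
  (3, 0) → P = 93
  (3, 1/4) → P = 105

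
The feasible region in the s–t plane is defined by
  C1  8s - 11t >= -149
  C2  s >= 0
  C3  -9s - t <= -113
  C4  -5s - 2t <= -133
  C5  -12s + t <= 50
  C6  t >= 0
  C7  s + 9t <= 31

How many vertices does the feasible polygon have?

3

Of the 21 pairwise boundary intersections, those satisfying every inequality are:
  (133/5, 0)
  (1135/43, 22/43)
  (31, 0)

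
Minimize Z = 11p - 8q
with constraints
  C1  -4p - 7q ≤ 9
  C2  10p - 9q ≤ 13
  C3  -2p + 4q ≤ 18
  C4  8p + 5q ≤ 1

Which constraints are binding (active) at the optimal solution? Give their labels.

Extreme points and Z = 11p - 8q:
  (5/53, -71/53) → Z = 623/53
  (-27/5, 9/5) → Z = -369/5
  (37/61, -47/61) → Z = 783/61
  (-43/21, 73/21) → Z = -151/3

The minimum is at (-27/5, 9/5). Substituting into each constraint, equality holds for C1 and C3; the remaining constraints have slack.

C1 and C3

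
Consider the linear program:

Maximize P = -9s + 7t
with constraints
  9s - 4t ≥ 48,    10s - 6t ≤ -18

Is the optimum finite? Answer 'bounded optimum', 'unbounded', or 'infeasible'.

From the feasible point (180/7, 321/7), moving in the direction (4, 9) keeps every constraint satisfied while P increases without bound.

unbounded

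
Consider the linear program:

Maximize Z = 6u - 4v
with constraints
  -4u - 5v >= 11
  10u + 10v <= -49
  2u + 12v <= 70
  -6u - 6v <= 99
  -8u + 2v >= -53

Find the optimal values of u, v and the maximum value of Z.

Corner points and Z = 6u - 4v:
  (-322/25, 399/50) → Z = -546/5
  (108/25, -461/50) → Z = 314/5
  (-134/5, 103/10) → Z = -202
  (2, -37/2) → Z = 86

The binding constraints are -6u - 6v = 99 and -8u + 2v = -53.
Solving simultaneously gives u = 2, v = -37/2.

u = 2, v = -37/2, maximum Z = 86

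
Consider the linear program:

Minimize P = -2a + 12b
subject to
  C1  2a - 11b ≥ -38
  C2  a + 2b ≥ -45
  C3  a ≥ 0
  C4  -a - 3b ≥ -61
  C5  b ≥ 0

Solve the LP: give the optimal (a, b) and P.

a = 61, b = 0, minimum P = -122

Corner points and P = -2a + 12b:
  (0, 38/11) → P = 456/11
  (557/17, 160/17) → P = 806/17
  (0, 0) → P = 0
  (61, 0) → P = -122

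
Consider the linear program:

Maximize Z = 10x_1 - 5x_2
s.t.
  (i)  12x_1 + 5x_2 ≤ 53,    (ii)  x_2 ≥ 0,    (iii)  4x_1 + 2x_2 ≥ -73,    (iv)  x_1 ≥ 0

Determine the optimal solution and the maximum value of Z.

Corner points and Z = 10x_1 - 5x_2:
  (53/12, 0) → Z = 265/6
  (0, 53/5) → Z = -53
  (0, 0) → Z = 0

At the optimal vertex, 12x_1 + 5x_2 = 53 and x_2 = 0.
Solving simultaneously gives x_1 = 53/12, x_2 = 0.

x_1 = 53/12, x_2 = 0, maximum Z = 265/6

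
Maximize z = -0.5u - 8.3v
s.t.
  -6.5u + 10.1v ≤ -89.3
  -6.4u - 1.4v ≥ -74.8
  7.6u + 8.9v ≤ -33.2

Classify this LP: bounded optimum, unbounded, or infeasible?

unbounded

From the feasible point (15315/4487, -29816/4487), moving in the direction (-10.1, -6.5) keeps every constraint satisfied while z increases without bound.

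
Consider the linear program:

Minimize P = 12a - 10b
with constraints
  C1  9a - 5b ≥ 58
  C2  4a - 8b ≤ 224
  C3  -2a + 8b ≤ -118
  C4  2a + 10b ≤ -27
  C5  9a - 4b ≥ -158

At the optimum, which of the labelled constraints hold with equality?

C1 and C3

Corner points and P = 12a - 10b:
  (-164/13, -446/13) → P = 2492/13
  (-63/31, -473/31) → P = 3974/31
  (253/7, -139/14) → P = 533
  (241/9, -145/18) → P = 3617/9

The minimum is at (-63/31, -473/31). Substituting into each constraint, equality holds for C1 and C3; the remaining constraints have slack.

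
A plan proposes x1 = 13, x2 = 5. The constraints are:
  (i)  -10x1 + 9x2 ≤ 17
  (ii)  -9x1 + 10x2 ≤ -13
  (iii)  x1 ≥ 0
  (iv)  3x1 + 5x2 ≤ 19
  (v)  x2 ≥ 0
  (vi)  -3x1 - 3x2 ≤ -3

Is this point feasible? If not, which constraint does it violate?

not feasible — violates (iv)

Constraint (iv): 3x1 + 5x2 = 64, which is not ≤ 19. All other constraints are satisfied.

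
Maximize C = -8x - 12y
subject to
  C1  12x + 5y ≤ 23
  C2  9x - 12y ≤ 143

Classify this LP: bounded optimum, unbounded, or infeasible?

unbounded

From the feasible point (991/189, -503/63), moving in the direction (-12, -9) keeps every constraint satisfied while C increases without bound.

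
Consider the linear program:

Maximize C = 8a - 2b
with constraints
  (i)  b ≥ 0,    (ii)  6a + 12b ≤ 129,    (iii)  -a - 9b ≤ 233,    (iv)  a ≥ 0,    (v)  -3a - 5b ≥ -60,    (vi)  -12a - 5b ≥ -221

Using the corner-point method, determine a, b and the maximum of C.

a = 221/12, b = 0, maximum C = 442/3

The binding constraints are b = 0 and -12a - 5b = -221.
Solving simultaneously gives a = 221/12, b = 0.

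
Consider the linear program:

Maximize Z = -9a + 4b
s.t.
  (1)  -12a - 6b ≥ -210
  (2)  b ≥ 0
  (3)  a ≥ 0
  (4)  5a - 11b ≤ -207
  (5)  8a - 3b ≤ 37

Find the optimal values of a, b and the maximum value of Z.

Extreme points and Z = -9a + 4b:
  (0, 35) → Z = 140
  (178/27, 589/27) → Z = 754/27
  (0, 207/11) → Z = 828/11

The binding constraints are -12a - 6b = -210 and a = 0.
Solving simultaneously gives a = 0, b = 35.

a = 0, b = 35, maximum Z = 140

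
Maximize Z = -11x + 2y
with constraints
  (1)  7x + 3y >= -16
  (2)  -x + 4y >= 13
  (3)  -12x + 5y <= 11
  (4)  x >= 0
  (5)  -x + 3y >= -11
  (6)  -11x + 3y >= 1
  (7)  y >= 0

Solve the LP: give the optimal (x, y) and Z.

x = 21/43, y = 145/43, maximum Z = 59/43

Feasible corners and Z = -11x + 2y:
  (21/43, 145/43) → Z = 59/43
  (35/41, 142/41) → Z = -101/41
  (28/19, 109/19) → Z = -90/19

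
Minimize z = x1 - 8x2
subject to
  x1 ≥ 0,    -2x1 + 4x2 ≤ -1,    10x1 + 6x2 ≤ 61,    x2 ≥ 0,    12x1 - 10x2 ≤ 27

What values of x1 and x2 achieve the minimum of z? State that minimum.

x1 = 7/2, x2 = 3/2, minimum z = -17/2

At the optimal vertex, -2x1 + 4x2 = -1 and 12x1 - 10x2 = 27.
Solving simultaneously gives x1 = 7/2, x2 = 3/2.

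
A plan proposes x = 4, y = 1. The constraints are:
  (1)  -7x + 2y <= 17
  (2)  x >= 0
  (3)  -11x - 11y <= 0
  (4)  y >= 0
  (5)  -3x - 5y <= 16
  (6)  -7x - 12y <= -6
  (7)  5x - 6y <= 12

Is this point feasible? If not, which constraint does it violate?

Constraint (7): 5x - 6y = 14, which is not ≤ 12. All other constraints are satisfied.

not feasible — violates (7)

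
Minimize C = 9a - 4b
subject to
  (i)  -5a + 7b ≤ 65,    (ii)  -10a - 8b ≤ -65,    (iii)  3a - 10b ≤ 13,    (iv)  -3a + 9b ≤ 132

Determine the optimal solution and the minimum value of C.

a = -13/22, b = 195/22, minimum C = -897/22

Corner points and C = 9a - 4b:
  (-13/22, 195/22) → C = -897/22
  (113/8, 155/8) → C = 397/8
  (377/62, 65/124) → C = 3263/62
The feasible region is unbounded (it extends along (3, 1), (10, 3)), but C strictly increases along every unbounded feasible direction, so there is no improving ray and the minimum is attained at a vertex.

At the optimal vertex, -5a + 7b = 65 and -10a - 8b = -65.
Solving simultaneously gives a = -13/22, b = 195/22.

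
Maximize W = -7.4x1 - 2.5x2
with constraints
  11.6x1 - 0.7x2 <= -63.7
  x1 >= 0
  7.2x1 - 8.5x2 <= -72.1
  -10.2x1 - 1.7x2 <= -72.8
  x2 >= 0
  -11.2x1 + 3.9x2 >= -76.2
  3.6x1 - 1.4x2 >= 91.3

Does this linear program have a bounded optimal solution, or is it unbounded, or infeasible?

The boundaries 11.6x1 - 0.7x2 = -63.7 and x1 = 0 meet at (0, 91), but that point violates 3.6x1 - 1.4x2 ≥ 91.3. Every candidate vertex is excluded by some other constraint, so the feasible region is empty.

infeasible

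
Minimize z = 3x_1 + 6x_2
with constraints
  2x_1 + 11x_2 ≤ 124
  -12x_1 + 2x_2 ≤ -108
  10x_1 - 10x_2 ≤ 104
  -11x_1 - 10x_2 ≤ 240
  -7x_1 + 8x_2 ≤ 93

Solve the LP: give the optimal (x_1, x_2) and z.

Feasible corners and z = 3x_1 + 6x_2:
  (359/34, 159/17) → z = 2985/34
  (1192/65, 516/65) → z = 6672/65
  (218/25, -42/25) → z = 402/25

At the optimal vertex, -12x_1 + 2x_2 = -108 and 10x_1 - 10x_2 = 104.
Solving simultaneously gives x_1 = 218/25, x_2 = -42/25.

x_1 = 218/25, x_2 = -42/25, minimum z = 402/25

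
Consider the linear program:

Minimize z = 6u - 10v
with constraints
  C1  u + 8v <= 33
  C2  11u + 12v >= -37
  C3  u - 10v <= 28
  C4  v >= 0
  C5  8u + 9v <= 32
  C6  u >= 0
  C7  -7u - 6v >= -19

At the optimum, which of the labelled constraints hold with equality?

Feasible corners and z = 6u - 10v:
  (0, 0) → z = 0
  (19/7, 0) → z = 114/7
  (0, 19/6) → z = -95/3

The minimum is at (0, 19/6). Substituting into each constraint, equality holds for C6 and C7; the remaining constraints have slack.

C6 and C7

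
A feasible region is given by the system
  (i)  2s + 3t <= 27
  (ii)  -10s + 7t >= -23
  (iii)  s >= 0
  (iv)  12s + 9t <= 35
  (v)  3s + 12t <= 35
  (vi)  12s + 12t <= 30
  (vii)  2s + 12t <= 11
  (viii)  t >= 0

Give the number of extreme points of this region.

5

Of the 28 pairwise boundary intersections, those satisfying every inequality are:
  (81/34, 2/17)
  (23/10, 0)
  (0, 11/12)
  (0, 0)
  (19/10, 3/5)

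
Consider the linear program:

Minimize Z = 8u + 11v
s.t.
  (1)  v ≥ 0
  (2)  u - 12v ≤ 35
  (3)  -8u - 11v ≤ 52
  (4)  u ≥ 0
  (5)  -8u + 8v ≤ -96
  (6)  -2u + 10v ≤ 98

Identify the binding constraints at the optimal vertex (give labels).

(1) and (5)

Corner points and Z = 8u + 11v:
  (35, 0) → Z = 280
  (12, 0) → Z = 96
  (109/4, 61/4) → Z = 1543/4
The feasible region is unbounded (it extends along (12, 1), (5, 1)), but Z strictly increases along every unbounded feasible direction, so there is no improving ray and the minimum is attained at a vertex.

The minimum is at (12, 0). Substituting into each constraint, equality holds for (1) and (5); the remaining constraints have slack.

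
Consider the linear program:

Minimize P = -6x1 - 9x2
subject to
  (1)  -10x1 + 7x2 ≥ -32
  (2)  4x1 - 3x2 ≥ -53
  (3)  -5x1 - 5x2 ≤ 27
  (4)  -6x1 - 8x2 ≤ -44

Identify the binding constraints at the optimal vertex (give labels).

(1) and (2)

Feasible corners and P = -6x1 - 9x2:
  (467/2, 329) → P = -4362
  (282/61, 124/61) → P = -2808/61
  (-146/25, 247/25) → P = -1347/25

The minimum is at (467/2, 329). Substituting into each constraint, equality holds for (1) and (2); the remaining constraints have slack.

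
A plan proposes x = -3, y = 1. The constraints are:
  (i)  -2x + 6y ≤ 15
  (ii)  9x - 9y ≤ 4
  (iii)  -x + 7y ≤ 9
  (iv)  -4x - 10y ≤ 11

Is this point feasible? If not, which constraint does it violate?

Constraint (iii): -x + 7y = 10, which is not ≤ 9. All other constraints are satisfied.

not feasible — violates (iii)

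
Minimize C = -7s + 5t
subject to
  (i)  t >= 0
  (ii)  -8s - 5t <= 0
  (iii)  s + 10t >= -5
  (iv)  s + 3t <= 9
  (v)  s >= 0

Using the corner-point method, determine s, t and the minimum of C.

Corner points and C = -7s + 5t:
  (0, 0) → C = 0
  (9, 0) → C = -63
  (0, 3) → C = 15

s = 9, t = 0, minimum C = -63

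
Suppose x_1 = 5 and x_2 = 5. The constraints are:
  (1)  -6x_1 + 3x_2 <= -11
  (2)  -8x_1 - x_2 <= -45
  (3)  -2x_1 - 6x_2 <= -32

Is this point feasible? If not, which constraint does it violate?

(1): -15 ≤ -11 ✓
(2): -45 ≤ -45 ✓
(3): -40 ≤ -32 ✓

feasible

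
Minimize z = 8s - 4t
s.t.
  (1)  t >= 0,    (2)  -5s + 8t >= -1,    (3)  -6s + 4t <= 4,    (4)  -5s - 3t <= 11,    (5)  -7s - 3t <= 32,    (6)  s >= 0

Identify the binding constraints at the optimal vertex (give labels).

(3) and (6)

Extreme points and z = 8s - 4t:
  (1/5, 0) → z = 8/5
  (0, 0) → z = 0
  (0, 1) → z = -4
The feasible region is unbounded (it extends along (2, 3), (8, 5)), but z strictly increases along every unbounded feasible direction, so there is no improving ray and the minimum is attained at a vertex.

The minimum is at (0, 1). Substituting into each constraint, equality holds for (3) and (6); the remaining constraints have slack.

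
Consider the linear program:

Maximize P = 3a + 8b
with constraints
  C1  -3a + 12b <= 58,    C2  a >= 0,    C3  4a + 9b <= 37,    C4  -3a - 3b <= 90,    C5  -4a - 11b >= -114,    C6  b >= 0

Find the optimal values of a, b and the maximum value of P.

Vertices and P = 3a + 8b:
  (0, 37/9) → P = 296/9
  (0, 0) → P = 0
  (37/4, 0) → P = 111/4

The binding constraints are a = 0 and 4a + 9b = 37.
Solving simultaneously gives a = 0, b = 37/9.

a = 0, b = 37/9, maximum P = 296/9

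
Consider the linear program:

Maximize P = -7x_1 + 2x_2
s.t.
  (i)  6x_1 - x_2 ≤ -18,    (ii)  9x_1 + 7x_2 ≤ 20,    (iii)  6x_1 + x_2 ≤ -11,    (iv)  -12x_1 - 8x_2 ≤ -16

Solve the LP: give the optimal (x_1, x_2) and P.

x_1 = -4, x_2 = 8, maximum P = 44

Corner points and P = -7x_1 + 2x_2:
  (-97/33, 73/11) → P = 1117/33
  (-4, 8) → P = 44
  (-26/9, 19/3) → P = 296/9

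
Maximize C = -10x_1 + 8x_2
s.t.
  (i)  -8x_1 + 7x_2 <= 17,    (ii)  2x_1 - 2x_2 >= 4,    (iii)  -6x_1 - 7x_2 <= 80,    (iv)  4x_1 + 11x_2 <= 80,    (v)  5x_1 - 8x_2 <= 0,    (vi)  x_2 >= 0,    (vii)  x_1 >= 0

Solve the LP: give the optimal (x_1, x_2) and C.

x_1 = 16/3, x_2 = 10/3, maximum C = -80/3

Feasible corners and C = -10x_1 + 8x_2:
  (34/5, 24/5) → C = -148/5
  (16/3, 10/3) → C = -80/3
  (640/87, 400/87) → C = -3200/87

The binding constraints are 2x_1 - 2x_2 = 4 and 5x_1 - 8x_2 = 0.
Solving simultaneously gives x_1 = 16/3, x_2 = 10/3.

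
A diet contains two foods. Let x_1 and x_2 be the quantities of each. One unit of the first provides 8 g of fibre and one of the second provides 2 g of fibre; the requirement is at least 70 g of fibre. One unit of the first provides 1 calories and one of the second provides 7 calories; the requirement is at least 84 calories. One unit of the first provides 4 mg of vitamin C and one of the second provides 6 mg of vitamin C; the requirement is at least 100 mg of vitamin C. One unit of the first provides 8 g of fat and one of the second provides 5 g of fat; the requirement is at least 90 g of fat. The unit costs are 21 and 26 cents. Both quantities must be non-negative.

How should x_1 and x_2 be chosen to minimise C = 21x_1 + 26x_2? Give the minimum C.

x_1 = 11/2, x_2 = 13, minimum C = 907/2

Vertices and C = 21x_1 + 26x_2:
  (0, 35) → C = 910
  (84, 0) → C = 1764
  (11/2, 13) → C = 907/2
  (98/11, 118/11) → C = 466
The feasible region is unbounded (it extends along (0, 1), (1, 0)), but C strictly increases along every unbounded feasible direction, so there is no improving ray and the minimum is attained at a vertex.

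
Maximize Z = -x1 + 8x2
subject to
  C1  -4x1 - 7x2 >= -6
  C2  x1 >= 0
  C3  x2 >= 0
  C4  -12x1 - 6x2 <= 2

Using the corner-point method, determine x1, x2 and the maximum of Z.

Vertices and Z = -x1 + 8x2:
  (0, 6/7) → Z = 48/7
  (3/2, 0) → Z = -3/2
  (0, 0) → Z = 0

x1 = 0, x2 = 6/7, maximum Z = 48/7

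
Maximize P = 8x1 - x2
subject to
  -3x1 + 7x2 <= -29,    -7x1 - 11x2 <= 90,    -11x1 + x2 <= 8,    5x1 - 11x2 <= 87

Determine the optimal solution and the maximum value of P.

Corner points and P = 8x1 - x2:
  (-85/74, -343/74) → P = -337/74
  (145, 58) → P = 1102
  (-89/64, -467/64) → P = -245/64
  (-1/4, -353/44) → P = 265/44

x1 = 145, x2 = 58, maximum P = 1102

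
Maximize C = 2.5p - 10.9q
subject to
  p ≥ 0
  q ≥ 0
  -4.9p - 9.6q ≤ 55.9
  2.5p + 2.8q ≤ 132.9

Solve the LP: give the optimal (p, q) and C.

p = 53.16, q = 0, maximum C = 132.9

Vertices and C = 2.5p - 10.9q:
  (0, 0) → C = 0
  (0, 1329/28) → C = -144861/280
  (1329/25, 0) → C = 1329/10

The binding constraints are q = 0 and 2.5p + 2.8q = 132.9.
Solving simultaneously gives p = 1329/25, q = 0.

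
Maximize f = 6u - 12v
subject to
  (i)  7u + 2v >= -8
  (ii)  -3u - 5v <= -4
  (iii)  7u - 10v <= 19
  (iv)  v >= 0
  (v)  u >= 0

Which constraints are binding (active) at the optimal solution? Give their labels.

(iii) and (iv)

Corner points and f = 6u - 12v:
  (4/3, 0) → f = 8
  (0, 4/5) → f = -48/5
  (19/7, 0) → f = 114/7
The feasible region is unbounded (it extends along (0, 1), (10, 7)), but f strictly decreases along every unbounded feasible direction, so there is no improving ray and the maximum is attained at a vertex.

The maximum is at (19/7, 0). Substituting into each constraint, equality holds for (iii) and (iv); the remaining constraints have slack.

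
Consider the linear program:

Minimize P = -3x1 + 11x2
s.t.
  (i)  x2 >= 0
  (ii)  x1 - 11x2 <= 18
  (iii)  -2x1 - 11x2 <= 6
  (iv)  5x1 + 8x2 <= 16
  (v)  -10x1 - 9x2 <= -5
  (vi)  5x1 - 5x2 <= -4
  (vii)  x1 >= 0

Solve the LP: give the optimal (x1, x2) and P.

x1 = 0, x2 = 4/5, minimum P = 44/5

Feasible corners and P = -3x1 + 11x2:
  (48/65, 20/13) → P = 956/65
  (0, 2) → P = 22
  (0, 4/5) → P = 44/5

The binding constraints are 5x1 - 5x2 = -4 and x1 = 0.
Solving simultaneously gives x1 = 0, x2 = 4/5.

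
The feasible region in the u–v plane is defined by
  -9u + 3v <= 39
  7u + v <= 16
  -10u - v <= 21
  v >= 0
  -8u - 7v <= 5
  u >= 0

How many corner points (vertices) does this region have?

4

Of the 15 pairwise boundary intersections, those satisfying every inequality are:
  (3/10, 139/10)
  (0, 13)
  (16/7, 0)
  (0, 0)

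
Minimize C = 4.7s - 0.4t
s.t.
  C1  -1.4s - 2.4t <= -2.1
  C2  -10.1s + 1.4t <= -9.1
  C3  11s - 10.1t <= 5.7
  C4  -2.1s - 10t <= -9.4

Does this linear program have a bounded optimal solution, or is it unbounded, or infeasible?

bounded optimum

Corner points and C = 4.7s - 0.4t:
  (5208/5197, 7583/10394) → C = 22961/5197
  (15194/13121, 9143/13121) → C = 338773/65605
The feasible region has finitely many vertices and no improving ray; the minimum is 22961/5197 at (5208/5197, 7583/10394).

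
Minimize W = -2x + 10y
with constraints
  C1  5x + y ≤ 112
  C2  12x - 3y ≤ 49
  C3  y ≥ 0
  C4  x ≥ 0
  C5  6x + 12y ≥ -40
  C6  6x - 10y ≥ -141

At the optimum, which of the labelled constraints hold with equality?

C2 and C3

Feasible corners and W = -2x + 10y:
  (49/12, 0) → W = -49/6
  (913/102, 331/17) → W = 9017/51
  (0, 0) → W = 0
  (0, 141/10) → W = 141

The minimum is at (49/12, 0). Substituting into each constraint, equality holds for C2 and C3; the remaining constraints have slack.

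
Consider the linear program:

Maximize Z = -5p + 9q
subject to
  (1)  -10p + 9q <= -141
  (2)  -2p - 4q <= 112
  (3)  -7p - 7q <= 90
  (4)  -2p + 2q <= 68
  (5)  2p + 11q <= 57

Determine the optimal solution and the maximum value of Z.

p = 129/8, q = 9/4, maximum Z = -483/8

Extreme points and Z = -5p + 9q:
  (177/133, -1887/133) → Z = -17868/133
  (129/8, 9/4) → Z = -483/8
  (212/7, -302/7) → Z = -3778/7
The feasible region is unbounded (it extends along (2, -1), (11, -2)), but Z strictly decreases along every unbounded feasible direction, so there is no improving ray and the maximum is attained at a vertex.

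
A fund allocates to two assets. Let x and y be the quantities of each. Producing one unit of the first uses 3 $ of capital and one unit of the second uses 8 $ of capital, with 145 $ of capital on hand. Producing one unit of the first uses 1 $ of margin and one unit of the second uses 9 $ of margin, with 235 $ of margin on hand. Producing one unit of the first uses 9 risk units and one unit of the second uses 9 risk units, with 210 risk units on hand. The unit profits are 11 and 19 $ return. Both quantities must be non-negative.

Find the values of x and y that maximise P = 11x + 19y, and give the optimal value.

Extreme points and P = 11x + 19y:
  (0, 0) → P = 0
  (0, 145/8) → P = 2755/8
  (70/3, 0) → P = 770/3
  (25/3, 15) → P = 1130/3

x = 25/3, y = 15, maximum P = 1130/3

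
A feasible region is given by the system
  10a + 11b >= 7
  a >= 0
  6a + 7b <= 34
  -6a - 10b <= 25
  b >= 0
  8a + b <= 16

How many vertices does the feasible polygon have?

5

The feasible vertices (each the meet of two boundaries and inside every other half-plane) are:
  (0, 7/11)
  (7/10, 0)
  (0, 34/7)
  (39/25, 88/25)
  (2, 0)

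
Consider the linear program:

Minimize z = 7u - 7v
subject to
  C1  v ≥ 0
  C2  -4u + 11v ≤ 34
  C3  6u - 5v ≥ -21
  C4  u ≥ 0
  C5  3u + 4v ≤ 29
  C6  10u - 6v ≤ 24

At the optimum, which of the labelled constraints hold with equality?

C2 and C4

Vertices and z = 7u - 7v:
  (0, 0) → z = 0
  (12/5, 0) → z = 84/5
  (0, 34/11) → z = -238/11
  (183/49, 218/49) → z = -5
  (135/29, 109/29) → z = 182/29

The minimum is at (0, 34/11). Substituting into each constraint, equality holds for C2 and C4; the remaining constraints have slack.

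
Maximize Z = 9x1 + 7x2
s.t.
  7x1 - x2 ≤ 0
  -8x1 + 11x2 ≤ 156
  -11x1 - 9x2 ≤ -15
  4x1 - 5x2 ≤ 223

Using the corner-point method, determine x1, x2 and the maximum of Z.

x1 = 52/23, x2 = 364/23, maximum Z = 3016/23

Vertices and Z = 9x1 + 7x2:
  (52/23, 364/23) → Z = 3016/23
  (15/74, 105/74) → Z = 435/37
  (-1239/193, 1836/193) → Z = 1701/193

The optimum lies where 7x1 - x2 = 0 and -8x1 + 11x2 = 156.
Solving simultaneously gives x1 = 52/23, x2 = 364/23.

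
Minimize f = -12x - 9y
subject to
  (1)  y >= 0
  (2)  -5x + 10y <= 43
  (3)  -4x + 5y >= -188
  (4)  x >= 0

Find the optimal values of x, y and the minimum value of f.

Vertices and f = -12x - 9y:
  (47, 0) → f = -564
  (0, 0) → f = 0
  (419/3, 1112/15) → f = -11716/5
  (0, 43/10) → f = -387/10

x = 419/3, y = 1112/15, minimum f = -11716/5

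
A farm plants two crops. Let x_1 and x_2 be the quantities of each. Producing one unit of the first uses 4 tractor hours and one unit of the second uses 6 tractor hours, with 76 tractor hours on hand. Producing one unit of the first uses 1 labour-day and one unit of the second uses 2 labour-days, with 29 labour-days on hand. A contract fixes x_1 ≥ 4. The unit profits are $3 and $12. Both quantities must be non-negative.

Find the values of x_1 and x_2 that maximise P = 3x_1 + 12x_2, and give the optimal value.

x_1 = 4, x_2 = 10, maximum P = 132

Feasible corners and P = 3x_1 + 12x_2:
  (19, 0) → P = 57
  (4, 0) → P = 12
  (4, 10) → P = 132

At the optimal vertex, 4x_1 + 6x_2 = 76 and x_1 = 4.
Solving simultaneously gives x_1 = 4, x_2 = 10.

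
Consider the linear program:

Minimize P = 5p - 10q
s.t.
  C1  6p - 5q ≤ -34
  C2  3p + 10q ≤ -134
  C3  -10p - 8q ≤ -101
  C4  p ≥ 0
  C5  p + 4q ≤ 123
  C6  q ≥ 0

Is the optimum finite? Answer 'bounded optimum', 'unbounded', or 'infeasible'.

infeasible

The boundaries 6p - 5q = -34 and -10p - 8q = -101 meet at (233/98, 473/49), but that point violates 3p + 10q ≤ -134. Every candidate vertex is excluded by some other constraint, so the feasible region is empty.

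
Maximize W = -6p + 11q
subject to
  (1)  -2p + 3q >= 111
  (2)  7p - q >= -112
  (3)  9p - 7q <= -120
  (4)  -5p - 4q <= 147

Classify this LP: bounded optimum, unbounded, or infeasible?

From the feasible point (-225/19, 553/19), moving in the direction (7, 9) keeps every constraint satisfied while W increases without bound.

unbounded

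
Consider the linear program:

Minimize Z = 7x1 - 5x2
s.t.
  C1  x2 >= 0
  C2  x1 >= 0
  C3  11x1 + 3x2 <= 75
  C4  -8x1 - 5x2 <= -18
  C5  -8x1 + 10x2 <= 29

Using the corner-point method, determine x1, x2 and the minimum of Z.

Feasible corners and Z = 7x1 - 5x2:
  (75/11, 0) → Z = 525/11
  (9/4, 0) → Z = 63/4
  (663/134, 919/134) → Z = 23/67
  (7/24, 47/15) → Z = -109/8

The optimum lies where -8x1 - 5x2 = -18 and -8x1 + 10x2 = 29.
Solving simultaneously gives x1 = 7/24, x2 = 47/15.

x1 = 7/24, x2 = 47/15, minimum Z = -109/8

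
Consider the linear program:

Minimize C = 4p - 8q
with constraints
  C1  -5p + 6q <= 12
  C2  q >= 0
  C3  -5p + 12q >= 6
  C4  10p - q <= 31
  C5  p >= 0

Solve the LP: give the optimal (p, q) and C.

Feasible corners and C = 4p - 8q:
  (18/5, 5) → C = -128/5
  (0, 2) → C = -16
  (378/115, 43/23) → C = -208/115
  (0, 1/2) → C = -4

The optimum lies where -5p + 6q = 12 and 10p - q = 31.
Solving simultaneously gives p = 18/5, q = 5.

p = 18/5, q = 5, minimum C = -128/5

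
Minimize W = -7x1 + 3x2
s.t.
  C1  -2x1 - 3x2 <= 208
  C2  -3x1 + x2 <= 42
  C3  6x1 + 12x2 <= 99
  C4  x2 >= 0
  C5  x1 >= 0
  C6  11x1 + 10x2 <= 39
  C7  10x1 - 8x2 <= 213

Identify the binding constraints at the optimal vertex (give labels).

C4 and C6

Corner points and W = -7x1 + 3x2:
  (0, 0) → W = 0
  (39/11, 0) → W = -273/11
  (0, 39/10) → W = 117/10

The minimum is at (39/11, 0). Substituting into each constraint, equality holds for C4 and C6; the remaining constraints have slack.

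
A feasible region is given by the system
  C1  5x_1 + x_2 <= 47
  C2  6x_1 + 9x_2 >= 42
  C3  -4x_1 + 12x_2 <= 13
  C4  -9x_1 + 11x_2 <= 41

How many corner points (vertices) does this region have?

3

The feasible vertices (each the meet of two boundaries and inside every other half-plane) are:
  (127/13, -24/13)
  (551/64, 253/64)
  (43/12, 41/18)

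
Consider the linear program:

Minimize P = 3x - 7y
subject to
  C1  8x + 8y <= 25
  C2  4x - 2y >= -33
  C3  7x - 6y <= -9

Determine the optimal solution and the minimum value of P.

x = -107/24, y = 91/12, minimum P = -1595/24

Feasible corners and P = 3x - 7y:
  (-107/24, 91/12) → P = -1595/24
  (3/4, 19/8) → P = -115/8
  (-18, -39/2) → P = 165/2

The optimum lies where 8x + 8y = 25 and 4x - 2y = -33.
Solving simultaneously gives x = -107/24, y = 91/12.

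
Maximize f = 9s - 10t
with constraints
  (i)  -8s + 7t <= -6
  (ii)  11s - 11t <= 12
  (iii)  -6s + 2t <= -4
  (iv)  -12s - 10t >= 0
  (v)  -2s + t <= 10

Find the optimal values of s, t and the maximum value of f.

s = 5/11, t = -7/11, maximum f = 115/11

Corner points and f = 9s - 10t:
  (5/11, -7/11) → f = 115/11
  (60/121, -72/121) → f = 1260/121
  (10/21, -4/7) → f = 10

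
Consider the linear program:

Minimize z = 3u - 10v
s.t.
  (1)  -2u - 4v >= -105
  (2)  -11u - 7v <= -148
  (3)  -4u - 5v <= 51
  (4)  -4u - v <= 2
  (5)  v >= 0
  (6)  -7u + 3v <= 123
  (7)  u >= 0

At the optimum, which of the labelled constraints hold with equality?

(1) and (7)

Vertices and z = 3u - 10v:
  (105/2, 0) → z = 315/2
  (0, 105/4) → z = -525/2
  (148/11, 0) → z = 444/11
  (0, 148/7) → z = -1480/7

The minimum is at (0, 105/4). Substituting into each constraint, equality holds for (1) and (7); the remaining constraints have slack.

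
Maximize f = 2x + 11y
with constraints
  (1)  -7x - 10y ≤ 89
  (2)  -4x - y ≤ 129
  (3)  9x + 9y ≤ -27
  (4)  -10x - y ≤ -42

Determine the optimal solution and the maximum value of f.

x = 5, y = -8, maximum f = -78

Extreme points and f = 2x + 11y:
  (59/3, -68/3) → f = -210
  (509/93, -1184/93) → f = -4002/31
  (5, -8) → f = -78

The optimum lies where 9x + 9y = -27 and -10x - y = -42.
Solving simultaneously gives x = 5, y = -8.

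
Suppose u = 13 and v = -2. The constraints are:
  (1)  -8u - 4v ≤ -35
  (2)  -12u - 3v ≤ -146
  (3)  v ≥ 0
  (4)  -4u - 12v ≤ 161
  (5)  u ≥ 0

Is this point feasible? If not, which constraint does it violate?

not feasible — violates (3)

Constraint (3): v = -2, which is not ≥ 0. All other constraints are satisfied.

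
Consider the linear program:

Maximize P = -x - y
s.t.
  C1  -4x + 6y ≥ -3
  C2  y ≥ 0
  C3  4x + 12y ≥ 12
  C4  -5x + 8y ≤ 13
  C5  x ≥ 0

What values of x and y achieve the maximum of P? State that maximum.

Feasible corners and P = -x - y:
  (3/2, 1/2) → P = -2
  (51, 67/2) → P = -169/2
  (0, 1) → P = -1
  (0, 13/8) → P = -13/8

The binding constraints are 4x + 12y = 12 and x = 0.
Solving simultaneously gives x = 0, y = 1.

x = 0, y = 1, maximum P = -1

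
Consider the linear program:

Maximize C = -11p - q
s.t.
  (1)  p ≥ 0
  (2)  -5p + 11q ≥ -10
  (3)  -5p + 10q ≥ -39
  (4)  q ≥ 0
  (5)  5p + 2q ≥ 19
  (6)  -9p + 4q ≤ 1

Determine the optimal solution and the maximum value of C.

Vertices and C = -11p - q:
  (329/5, 29) → C = -3764/5
  (229/65, 9/13) → C = -2564/65
  (37/19, 88/19) → C = -495/19
The feasible region is unbounded (it extends along (2, 1), (4, 9)), but C strictly decreases along every unbounded feasible direction, so there is no improving ray and the maximum is attained at a vertex.

p = 37/19, q = 88/19, maximum C = -495/19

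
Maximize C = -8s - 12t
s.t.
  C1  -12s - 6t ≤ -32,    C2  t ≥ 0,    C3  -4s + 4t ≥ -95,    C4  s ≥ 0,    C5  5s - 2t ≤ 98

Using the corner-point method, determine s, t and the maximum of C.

Extreme points and C = -8s - 12t:
  (8/3, 0) → C = -64/3
  (0, 16/3) → C = -64
  (98/5, 0) → C = -784/5
The feasible region is unbounded (it extends along (0, 1), (2, 5)), but C strictly decreases along every unbounded feasible direction, so there is no improving ray and the maximum is attained at a vertex.

At the optimal vertex, -12s - 6t = -32 and t = 0.
Solving simultaneously gives s = 8/3, t = 0.

s = 8/3, t = 0, maximum C = -64/3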